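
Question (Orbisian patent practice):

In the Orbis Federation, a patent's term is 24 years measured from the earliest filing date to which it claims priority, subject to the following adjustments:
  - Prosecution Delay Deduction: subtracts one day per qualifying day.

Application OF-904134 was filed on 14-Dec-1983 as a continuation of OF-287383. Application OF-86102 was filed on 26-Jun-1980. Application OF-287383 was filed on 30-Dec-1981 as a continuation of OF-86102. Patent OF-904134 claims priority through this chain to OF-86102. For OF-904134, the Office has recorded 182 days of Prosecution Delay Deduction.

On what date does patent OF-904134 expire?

Earliest priority filing: 26 June 1980.
Base term: 26 June 1980 + 24 years → 26 June 2004.
Prosecution Delay Deduction: −182 days → 27 December 2003.

2003-12-27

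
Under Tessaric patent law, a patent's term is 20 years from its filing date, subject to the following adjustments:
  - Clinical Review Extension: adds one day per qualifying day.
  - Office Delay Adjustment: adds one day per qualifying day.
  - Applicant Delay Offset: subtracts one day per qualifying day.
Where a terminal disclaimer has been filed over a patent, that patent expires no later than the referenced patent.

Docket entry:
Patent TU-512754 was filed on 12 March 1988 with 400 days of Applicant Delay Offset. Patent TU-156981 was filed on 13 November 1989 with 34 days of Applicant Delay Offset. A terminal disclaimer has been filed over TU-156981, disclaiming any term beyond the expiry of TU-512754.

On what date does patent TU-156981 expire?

Natural term of TU-156981:
  Base: filing + 20 years → 13 November 2009.
  Applicant Delay Offset: −34 days → 10 October 2009.
Expiry of referenced patent TU-512754:
  Base: filing + 20 years → 12 March 2008.
  Applicant Delay Offset: −400 days → 6 February 2007.
Terminal disclaimer: TU-156981 expires on the earlier of 10 October 2009 and 6 February 2007.

February 6, 2007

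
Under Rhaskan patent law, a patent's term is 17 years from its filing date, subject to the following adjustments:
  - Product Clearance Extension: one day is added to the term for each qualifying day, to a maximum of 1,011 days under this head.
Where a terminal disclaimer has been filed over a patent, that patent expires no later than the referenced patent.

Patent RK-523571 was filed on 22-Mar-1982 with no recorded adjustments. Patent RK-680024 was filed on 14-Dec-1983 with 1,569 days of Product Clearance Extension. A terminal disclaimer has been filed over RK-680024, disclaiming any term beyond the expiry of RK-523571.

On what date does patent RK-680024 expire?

Natural term of RK-680024:
  Base: filing + 17 years → 14 December 2000.
  Product Clearance Extension: 1569 days claimed exceeds the 1011-day cap, so +1011 days → 21 September 2003.
Expiry of referenced patent RK-523571:
  Base: filing + 17 years → 22 March 1999.
Terminal disclaimer: RK-680024 expires on the earlier of 21 September 2003 and 22 March 1999.

1999-03-22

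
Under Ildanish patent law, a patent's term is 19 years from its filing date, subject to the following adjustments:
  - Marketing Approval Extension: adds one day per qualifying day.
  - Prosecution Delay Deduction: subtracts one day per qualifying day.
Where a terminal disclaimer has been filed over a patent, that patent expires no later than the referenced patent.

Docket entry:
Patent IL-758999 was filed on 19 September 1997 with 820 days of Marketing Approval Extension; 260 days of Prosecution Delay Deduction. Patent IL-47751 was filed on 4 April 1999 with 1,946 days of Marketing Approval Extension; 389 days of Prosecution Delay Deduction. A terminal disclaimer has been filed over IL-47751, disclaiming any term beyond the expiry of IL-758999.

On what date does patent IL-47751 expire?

Natural term of IL-47751:
  Base: filing + 19 years → 4 April 2018.
  Marketing Approval Extension: +1946 days → 2 August 2023.
  Prosecution Delay Deduction: −389 days → 9 July 2022.
Expiry of referenced patent IL-758999:
  Base: filing + 19 years → 19 September 2016.
  Marketing Approval Extension: +820 days → 18 December 2018.
  Prosecution Delay Deduction: −260 days → 2 April 2018.
Terminal disclaimer: IL-47751 expires on the earlier of 9 July 2022 and 2 April 2018.

April 2, 2018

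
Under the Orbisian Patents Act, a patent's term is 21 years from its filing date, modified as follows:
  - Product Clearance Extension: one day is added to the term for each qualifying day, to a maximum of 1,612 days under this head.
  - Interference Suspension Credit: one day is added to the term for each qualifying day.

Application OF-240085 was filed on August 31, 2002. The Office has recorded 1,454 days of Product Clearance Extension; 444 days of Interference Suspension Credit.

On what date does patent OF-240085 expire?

November 10, 2028

Base term: filing date + 21 years → 31 August 2023.
Product Clearance Extension: 1454 days (within the 1612-day cap) → +1454 days → 24 August 2027.
Interference Suspension Credit: +444 days → 10 November 2028.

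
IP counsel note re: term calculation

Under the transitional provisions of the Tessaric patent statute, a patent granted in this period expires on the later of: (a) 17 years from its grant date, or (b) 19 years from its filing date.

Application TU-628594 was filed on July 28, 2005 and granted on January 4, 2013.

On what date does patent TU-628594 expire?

January 4, 2030

(a) grant + 17 years → 4 January 2030.
(b) filing + 19 years → 28 July 2024.
Later of the two: 4 January 2030.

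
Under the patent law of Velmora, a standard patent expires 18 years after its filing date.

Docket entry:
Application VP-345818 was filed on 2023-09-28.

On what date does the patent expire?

September 28, 2041

Filing date + 18 years → 28 September 2041.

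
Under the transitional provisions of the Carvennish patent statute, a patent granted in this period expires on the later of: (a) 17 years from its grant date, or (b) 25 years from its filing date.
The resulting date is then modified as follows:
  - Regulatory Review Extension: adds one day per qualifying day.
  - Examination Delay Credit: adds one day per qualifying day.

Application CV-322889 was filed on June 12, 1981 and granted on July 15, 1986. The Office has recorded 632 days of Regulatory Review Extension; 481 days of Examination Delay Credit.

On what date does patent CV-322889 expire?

(a) grant + 17 years → 15 July 2003.
(b) filing + 25 years → 12 June 2006.
Later of the two: 12 June 2006.
Regulatory Review Extension: +632 days → 5 March 2008.
Examination Delay Credit: +481 days → 29 June 2009.

June 29, 2009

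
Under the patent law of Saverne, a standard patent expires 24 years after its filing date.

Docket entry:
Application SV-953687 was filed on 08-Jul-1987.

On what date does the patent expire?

Filing date + 24 years → 8 July 2011.

2011-07-08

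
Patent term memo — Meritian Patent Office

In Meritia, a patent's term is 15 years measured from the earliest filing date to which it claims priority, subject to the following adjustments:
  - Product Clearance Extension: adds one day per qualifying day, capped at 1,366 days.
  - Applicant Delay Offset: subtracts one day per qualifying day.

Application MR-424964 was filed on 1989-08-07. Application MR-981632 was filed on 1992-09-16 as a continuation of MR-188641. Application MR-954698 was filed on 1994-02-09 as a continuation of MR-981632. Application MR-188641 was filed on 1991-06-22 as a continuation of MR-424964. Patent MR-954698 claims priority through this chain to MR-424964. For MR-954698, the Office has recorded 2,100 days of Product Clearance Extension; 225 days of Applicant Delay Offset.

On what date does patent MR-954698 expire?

Earliest priority filing: 7 August 1989.
Base term: 7 August 1989 + 15 years → 7 August 2004.
Product Clearance Extension: 2100 days claimed exceeds the 1366-day cap, so +1366 days → 4 May 2008.
Applicant Delay Offset: −225 days → 22 September 2007.

September 22, 2007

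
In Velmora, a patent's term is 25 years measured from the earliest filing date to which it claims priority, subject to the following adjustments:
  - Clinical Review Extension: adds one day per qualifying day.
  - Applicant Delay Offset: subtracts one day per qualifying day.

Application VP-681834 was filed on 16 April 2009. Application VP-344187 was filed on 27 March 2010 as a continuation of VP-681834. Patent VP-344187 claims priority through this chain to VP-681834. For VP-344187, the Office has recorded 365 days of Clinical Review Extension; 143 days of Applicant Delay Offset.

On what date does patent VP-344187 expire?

Earliest priority filing: 16 April 2009.
Base term: 16 April 2009 + 25 years → 16 April 2034.
Clinical Review Extension: +365 days → 16 April 2035.
Applicant Delay Offset: −143 days → 24 November 2034.

2034-11-24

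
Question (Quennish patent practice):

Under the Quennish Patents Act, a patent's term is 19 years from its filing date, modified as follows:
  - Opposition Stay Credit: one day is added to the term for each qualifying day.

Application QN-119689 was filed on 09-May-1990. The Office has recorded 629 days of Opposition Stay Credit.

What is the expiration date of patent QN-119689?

Base term: filing date + 19 years → 9 May 2009.
Opposition Stay Credit: +629 days → 28 January 2011.

2011-01-28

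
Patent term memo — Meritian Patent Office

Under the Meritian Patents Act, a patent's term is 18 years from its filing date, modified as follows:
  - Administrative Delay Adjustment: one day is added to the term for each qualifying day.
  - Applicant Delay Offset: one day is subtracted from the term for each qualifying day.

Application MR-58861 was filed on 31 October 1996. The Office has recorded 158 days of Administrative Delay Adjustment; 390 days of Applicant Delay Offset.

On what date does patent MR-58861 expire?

Base term: filing date + 18 years → 31 October 2014.
Administrative Delay Adjustment: +158 days → 7 April 2015.
Applicant Delay Offset: −390 days → 13 March 2014.

March 13, 2014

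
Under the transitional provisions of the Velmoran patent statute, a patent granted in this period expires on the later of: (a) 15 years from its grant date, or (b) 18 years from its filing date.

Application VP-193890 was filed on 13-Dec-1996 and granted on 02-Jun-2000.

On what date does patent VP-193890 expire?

2015-06-02

(a) grant + 15 years → 2 June 2015.
(b) filing + 18 years → 13 December 2014.
Later of the two: 2 June 2015.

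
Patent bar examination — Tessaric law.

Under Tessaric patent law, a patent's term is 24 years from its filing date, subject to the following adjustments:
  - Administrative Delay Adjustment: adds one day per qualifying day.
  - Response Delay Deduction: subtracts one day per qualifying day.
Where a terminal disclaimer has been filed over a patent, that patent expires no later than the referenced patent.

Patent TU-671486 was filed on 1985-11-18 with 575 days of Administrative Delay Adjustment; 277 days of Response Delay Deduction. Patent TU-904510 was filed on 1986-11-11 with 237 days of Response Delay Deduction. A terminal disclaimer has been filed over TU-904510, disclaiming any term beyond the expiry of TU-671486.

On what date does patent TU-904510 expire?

March 19, 2010

Natural term of TU-904510:
  Base: filing + 24 years → 11 November 2010.
  Response Delay Deduction: −237 days → 19 March 2010.
Expiry of referenced patent TU-671486:
  Base: filing + 24 years → 18 November 2009.
  Administrative Delay Adjustment: +575 days → 16 June 2011.
  Response Delay Deduction: −277 days → 12 September 2010.
Terminal disclaimer: TU-904510 expires on the earlier of 19 March 2010 and 12 September 2010.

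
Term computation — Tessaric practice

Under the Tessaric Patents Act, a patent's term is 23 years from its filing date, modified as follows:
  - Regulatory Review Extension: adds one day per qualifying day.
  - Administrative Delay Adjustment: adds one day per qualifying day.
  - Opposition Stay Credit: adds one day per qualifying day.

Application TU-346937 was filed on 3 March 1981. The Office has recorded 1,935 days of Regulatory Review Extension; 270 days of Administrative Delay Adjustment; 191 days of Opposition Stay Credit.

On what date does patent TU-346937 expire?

Base term: filing date + 23 years → 3 March 2004.
Regulatory Review Extension: +1935 days → 20 June 2009.
Administrative Delay Adjustment: +270 days → 17 March 2010.
Opposition Stay Credit: +191 days → 24 September 2010.

2010-09-24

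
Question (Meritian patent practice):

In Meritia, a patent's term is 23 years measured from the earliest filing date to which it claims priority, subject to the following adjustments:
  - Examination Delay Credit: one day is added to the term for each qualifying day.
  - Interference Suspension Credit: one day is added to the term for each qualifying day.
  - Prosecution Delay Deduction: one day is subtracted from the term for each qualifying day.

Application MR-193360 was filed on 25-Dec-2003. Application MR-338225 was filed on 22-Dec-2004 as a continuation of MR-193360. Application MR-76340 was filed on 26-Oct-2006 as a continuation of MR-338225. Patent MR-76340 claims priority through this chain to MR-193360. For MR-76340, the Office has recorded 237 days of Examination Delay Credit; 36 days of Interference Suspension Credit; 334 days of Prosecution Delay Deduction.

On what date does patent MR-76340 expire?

Earliest priority filing: 25 December 2003.
Base term: 25 December 2003 + 23 years → 25 December 2026.
Examination Delay Credit: +237 days → 19 August 2027.
Interference Suspension Credit: +36 days → 24 September 2027.
Prosecution Delay Deduction: −334 days → 25 October 2026.

2026-10-25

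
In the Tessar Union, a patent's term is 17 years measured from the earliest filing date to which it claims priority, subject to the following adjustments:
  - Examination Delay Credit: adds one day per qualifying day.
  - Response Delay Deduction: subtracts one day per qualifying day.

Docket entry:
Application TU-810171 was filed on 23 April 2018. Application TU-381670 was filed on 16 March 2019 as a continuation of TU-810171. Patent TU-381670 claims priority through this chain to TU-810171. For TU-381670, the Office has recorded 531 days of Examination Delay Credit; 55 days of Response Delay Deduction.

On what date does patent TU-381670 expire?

Earliest priority filing: 23 April 2018.
Base term: 23 April 2018 + 17 years → 23 April 2035.
Examination Delay Credit: +531 days → 5 October 2036.
Response Delay Deduction: −55 days → 11 August 2036.

August 11, 2036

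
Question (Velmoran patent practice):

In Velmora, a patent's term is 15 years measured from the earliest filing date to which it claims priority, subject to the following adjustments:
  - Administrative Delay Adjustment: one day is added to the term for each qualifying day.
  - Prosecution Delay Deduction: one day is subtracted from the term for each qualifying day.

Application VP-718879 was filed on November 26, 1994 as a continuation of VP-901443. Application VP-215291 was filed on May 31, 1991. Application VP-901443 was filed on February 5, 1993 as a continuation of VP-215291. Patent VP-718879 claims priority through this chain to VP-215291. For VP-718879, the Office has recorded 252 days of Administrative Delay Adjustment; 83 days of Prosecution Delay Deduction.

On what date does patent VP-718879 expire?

November 16, 2006

Earliest priority filing: 31 May 1991.
Base term: 31 May 1991 + 15 years → 31 May 2006.
Administrative Delay Adjustment: +252 days → 7 February 2007.
Prosecution Delay Deduction: −83 days → 16 November 2006.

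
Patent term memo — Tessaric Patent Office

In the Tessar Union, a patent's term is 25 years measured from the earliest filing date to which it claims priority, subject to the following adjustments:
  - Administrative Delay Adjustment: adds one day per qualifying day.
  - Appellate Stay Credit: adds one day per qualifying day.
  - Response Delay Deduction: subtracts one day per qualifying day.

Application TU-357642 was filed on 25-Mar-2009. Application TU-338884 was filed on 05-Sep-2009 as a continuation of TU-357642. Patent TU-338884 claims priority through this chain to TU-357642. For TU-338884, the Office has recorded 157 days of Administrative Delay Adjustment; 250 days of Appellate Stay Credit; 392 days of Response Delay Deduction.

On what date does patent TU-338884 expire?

Earliest priority filing: 25 March 2009.
Base term: 25 March 2009 + 25 years → 25 March 2034.
Administrative Delay Adjustment: +157 days → 29 August 2034.
Appellate Stay Credit: +250 days → 6 May 2035.
Response Delay Deduction: −392 days → 9 April 2034.

2034-04-09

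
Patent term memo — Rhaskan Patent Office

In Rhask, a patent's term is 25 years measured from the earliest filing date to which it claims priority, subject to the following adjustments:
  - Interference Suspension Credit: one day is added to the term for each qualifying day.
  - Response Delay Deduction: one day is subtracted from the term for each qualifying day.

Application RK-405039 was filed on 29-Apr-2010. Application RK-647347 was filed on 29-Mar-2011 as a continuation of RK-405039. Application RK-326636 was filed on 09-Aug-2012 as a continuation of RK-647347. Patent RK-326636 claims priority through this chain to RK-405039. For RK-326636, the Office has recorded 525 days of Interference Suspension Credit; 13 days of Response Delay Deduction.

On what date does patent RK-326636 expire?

Earliest priority filing: 29 April 2010.
Base term: 29 April 2010 + 25 years → 29 April 2035.
Interference Suspension Credit: +525 days → 5 October 2036.
Response Delay Deduction: −13 days → 22 September 2036.

2036-09-22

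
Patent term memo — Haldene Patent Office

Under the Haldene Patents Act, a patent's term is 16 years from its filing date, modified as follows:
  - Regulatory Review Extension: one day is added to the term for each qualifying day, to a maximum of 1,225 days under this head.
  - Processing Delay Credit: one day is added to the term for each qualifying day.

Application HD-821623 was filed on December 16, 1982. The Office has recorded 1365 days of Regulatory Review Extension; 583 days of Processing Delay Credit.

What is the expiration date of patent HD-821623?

November 28, 2003

Base term: filing date + 16 years → 16 December 1998.
Regulatory Review Extension: 1365 days claimed exceeds the 1225-day cap, so +1225 days → 24 April 2002.
Processing Delay Credit: +583 days → 28 November 2003.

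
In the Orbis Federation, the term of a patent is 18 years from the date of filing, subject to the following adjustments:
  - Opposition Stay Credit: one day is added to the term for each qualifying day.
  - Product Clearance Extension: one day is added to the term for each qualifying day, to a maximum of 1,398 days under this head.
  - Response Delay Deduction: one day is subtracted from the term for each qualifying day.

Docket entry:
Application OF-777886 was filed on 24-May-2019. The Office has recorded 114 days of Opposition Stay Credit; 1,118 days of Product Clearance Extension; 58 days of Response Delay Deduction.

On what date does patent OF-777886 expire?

Base term: filing date + 18 years → 24 May 2037.
Opposition Stay Credit: +114 days → 15 September 2037.
Product Clearance Extension: 1118 days (within the 1398-day cap) → +1118 days → 7 October 2040.
Response Delay Deduction: −58 days → 10 August 2040.

2040-08-10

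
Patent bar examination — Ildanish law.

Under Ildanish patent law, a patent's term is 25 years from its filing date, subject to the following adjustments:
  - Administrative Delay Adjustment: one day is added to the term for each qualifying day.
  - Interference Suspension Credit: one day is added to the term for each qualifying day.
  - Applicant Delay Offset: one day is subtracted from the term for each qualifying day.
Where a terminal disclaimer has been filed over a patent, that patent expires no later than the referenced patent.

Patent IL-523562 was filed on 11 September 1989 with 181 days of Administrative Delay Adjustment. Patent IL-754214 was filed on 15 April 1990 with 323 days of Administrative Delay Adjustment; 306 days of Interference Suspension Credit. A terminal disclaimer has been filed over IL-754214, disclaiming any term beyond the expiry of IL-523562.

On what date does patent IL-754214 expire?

Natural term of IL-754214:
  Base: filing + 25 years → 15 April 2015.
  Administrative Delay Adjustment: +323 days → 3 March 2016.
  Interference Suspension Credit: +306 days → 3 January 2017.
Expiry of referenced patent IL-523562:
  Base: filing + 25 years → 11 September 2014.
  Administrative Delay Adjustment: +181 days → 11 March 2015.
Terminal disclaimer: IL-754214 expires on the earlier of 3 January 2017 and 11 March 2015.

March 11, 2015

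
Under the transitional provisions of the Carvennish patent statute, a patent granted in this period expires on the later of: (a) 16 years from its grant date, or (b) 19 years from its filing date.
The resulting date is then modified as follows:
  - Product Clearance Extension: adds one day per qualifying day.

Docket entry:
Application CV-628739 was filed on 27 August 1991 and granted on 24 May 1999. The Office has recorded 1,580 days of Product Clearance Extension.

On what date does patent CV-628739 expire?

September 20, 2019

(a) grant + 16 years → 24 May 2015.
(b) filing + 19 years → 27 August 2010.
Later of the two: 24 May 2015.
Product Clearance Extension: +1580 days → 20 September 2019.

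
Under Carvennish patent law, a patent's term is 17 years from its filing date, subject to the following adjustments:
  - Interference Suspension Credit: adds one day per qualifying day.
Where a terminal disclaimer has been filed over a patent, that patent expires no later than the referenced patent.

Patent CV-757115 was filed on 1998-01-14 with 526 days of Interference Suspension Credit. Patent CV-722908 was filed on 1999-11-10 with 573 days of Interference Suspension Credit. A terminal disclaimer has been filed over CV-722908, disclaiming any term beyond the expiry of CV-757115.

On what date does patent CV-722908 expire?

2016-06-23

Natural term of CV-722908:
  Base: filing + 17 years → 10 November 2016.
  Interference Suspension Credit: +573 days → 6 June 2018.
Expiry of referenced patent CV-757115:
  Base: filing + 17 years → 14 January 2015.
  Interference Suspension Credit: +526 days → 23 June 2016.
Terminal disclaimer: CV-722908 expires on the earlier of 6 June 2018 and 23 June 2016.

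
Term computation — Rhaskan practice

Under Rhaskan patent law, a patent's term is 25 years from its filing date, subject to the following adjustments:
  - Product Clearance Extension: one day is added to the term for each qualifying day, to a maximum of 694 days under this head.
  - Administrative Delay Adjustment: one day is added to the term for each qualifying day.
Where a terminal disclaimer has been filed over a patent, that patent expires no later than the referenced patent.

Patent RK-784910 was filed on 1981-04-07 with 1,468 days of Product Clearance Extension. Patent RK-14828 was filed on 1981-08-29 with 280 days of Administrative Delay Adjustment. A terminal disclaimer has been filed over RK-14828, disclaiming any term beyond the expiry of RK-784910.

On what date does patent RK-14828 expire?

Natural term of RK-14828:
  Base: filing + 25 years → 29 August 2006.
  Administrative Delay Adjustment: +280 days → 5 June 2007.
Expiry of referenced patent RK-784910:
  Base: filing + 25 years → 7 April 2006.
  Product Clearance Extension: 1468 days claimed exceeds the 694-day cap, so +694 days → 1 March 2008.
Terminal disclaimer: RK-14828 expires on the earlier of 5 June 2007 and 1 March 2008.

June 5, 2007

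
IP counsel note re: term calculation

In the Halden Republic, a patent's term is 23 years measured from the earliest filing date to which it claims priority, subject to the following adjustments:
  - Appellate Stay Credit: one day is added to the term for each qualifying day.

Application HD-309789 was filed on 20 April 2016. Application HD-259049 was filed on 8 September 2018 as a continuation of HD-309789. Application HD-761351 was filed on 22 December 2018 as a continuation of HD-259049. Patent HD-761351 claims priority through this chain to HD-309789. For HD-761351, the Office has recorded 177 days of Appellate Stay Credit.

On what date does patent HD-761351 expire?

October 14, 2039

Earliest priority filing: 20 April 2016.
Base term: 20 April 2016 + 23 years → 20 April 2039.
Appellate Stay Credit: +177 days → 14 October 2039.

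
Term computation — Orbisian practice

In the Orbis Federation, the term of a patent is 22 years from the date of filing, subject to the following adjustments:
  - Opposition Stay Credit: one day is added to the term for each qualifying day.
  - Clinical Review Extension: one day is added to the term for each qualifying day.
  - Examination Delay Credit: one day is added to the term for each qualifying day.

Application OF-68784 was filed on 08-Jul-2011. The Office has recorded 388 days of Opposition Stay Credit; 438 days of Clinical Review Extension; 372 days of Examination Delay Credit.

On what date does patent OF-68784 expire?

Base term: filing date + 22 years → 8 July 2033.
Opposition Stay Credit: +388 days → 31 July 2034.
Clinical Review Extension: +438 days → 12 October 2035.
Examination Delay Credit: +372 days → 18 October 2036.

October 18, 2036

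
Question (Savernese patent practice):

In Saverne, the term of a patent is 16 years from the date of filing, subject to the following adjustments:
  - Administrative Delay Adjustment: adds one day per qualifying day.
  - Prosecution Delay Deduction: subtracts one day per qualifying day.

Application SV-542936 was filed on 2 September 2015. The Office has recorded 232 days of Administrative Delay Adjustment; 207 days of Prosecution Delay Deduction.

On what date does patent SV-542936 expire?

Base term: filing date + 16 years → 2 September 2031.
Administrative Delay Adjustment: +232 days → 21 April 2032.
Prosecution Delay Deduction: −207 days → 27 September 2031.

2031-09-27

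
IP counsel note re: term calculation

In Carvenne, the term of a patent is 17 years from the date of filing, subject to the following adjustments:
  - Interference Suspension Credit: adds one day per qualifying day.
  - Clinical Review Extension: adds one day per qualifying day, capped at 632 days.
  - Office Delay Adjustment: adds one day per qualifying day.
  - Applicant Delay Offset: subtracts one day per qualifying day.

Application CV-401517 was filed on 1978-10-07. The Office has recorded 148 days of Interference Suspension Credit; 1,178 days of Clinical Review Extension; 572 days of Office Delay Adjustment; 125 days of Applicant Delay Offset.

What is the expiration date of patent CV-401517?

Base term: filing date + 17 years → 7 October 1995.
Interference Suspension Credit: +148 days → 3 March 1996.
Clinical Review Extension: 1178 days claimed exceeds the 632-day cap, so +632 days → 25 November 1997.
Office Delay Adjustment: +572 days → 20 June 1999.
Applicant Delay Offset: −125 days → 15 February 1999.

1999-02-15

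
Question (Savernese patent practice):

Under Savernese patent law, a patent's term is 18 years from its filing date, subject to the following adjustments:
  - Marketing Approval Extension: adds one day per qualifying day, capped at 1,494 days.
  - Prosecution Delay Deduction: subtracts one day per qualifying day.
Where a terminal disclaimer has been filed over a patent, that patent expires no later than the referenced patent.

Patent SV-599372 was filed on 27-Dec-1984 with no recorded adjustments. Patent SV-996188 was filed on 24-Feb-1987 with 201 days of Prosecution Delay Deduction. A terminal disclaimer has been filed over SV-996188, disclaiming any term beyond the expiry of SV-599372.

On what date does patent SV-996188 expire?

2002-12-27

Natural term of SV-996188:
  Base: filing + 18 years → 24 February 2005.
  Prosecution Delay Deduction: −201 days → 7 August 2004.
Expiry of referenced patent SV-599372:
  Base: filing + 18 years → 27 December 2002.
Terminal disclaimer: SV-996188 expires on the earlier of 7 August 2004 and 27 December 2002.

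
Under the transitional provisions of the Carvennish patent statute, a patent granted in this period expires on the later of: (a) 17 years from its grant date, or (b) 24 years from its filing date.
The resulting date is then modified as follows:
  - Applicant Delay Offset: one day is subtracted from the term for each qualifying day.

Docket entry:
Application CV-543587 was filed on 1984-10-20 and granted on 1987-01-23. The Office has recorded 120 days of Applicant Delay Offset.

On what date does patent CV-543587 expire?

(a) grant + 17 years → 23 January 2004.
(b) filing + 24 years → 20 October 2008.
Later of the two: 20 October 2008.
Applicant Delay Offset: −120 days → 22 June 2008.

2008-06-22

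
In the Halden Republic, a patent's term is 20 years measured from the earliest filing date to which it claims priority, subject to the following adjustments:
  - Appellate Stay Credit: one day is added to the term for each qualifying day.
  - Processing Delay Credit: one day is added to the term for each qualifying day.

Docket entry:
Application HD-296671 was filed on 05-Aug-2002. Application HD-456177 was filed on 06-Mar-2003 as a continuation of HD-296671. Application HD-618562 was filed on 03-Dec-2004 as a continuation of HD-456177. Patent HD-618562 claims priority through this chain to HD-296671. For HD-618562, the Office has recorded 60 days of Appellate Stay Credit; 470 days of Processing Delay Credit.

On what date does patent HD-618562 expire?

January 17, 2024

Earliest priority filing: 5 August 2002.
Base term: 5 August 2002 + 20 years → 5 August 2022.
Appellate Stay Credit: +60 days → 4 October 2022.
Processing Delay Credit: +470 days → 17 January 2024.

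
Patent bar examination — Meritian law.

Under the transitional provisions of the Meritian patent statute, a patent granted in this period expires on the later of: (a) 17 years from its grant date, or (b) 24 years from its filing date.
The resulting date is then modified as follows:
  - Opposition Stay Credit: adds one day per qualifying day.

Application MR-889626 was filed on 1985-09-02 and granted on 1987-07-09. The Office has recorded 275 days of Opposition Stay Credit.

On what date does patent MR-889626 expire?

(a) grant + 17 years → 9 July 2004.
(b) filing + 24 years → 2 September 2009.
Later of the two: 2 September 2009.
Opposition Stay Credit: +275 days → 4 June 2010.

2010-06-04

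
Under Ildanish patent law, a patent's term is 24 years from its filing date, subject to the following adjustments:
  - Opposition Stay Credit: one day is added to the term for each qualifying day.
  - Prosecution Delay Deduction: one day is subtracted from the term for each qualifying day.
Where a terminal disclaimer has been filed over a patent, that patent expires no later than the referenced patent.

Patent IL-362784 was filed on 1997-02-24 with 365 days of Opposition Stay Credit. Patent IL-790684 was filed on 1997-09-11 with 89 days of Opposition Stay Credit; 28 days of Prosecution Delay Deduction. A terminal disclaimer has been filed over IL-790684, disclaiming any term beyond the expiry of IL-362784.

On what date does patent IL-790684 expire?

Natural term of IL-790684:
  Base: filing + 24 years → 11 September 2021.
  Opposition Stay Credit: +89 days → 9 December 2021.
  Prosecution Delay Deduction: −28 days → 11 November 2021.
Expiry of referenced patent IL-362784:
  Base: filing + 24 years → 24 February 2021.
  Opposition Stay Credit: +365 days → 24 February 2022.
Terminal disclaimer: IL-790684 expires on the earlier of 11 November 2021 and 24 February 2022.

November 11, 2021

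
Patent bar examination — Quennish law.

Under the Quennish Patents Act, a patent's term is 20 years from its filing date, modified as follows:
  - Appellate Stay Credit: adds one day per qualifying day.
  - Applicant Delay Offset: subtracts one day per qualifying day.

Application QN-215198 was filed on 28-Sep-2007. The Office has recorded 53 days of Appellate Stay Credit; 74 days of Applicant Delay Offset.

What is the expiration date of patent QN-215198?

2027-09-07

Base term: filing date + 20 years → 28 September 2027.
Appellate Stay Credit: +53 days → 20 November 2027.
Applicant Delay Offset: −74 days → 7 September 2027.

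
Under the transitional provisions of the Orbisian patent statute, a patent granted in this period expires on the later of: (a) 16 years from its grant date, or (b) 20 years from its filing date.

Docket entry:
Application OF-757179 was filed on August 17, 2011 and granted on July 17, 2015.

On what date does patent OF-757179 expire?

(a) grant + 16 years → 17 July 2031.
(b) filing + 20 years → 17 August 2031.
Later of the two: 17 August 2031.

2031-08-17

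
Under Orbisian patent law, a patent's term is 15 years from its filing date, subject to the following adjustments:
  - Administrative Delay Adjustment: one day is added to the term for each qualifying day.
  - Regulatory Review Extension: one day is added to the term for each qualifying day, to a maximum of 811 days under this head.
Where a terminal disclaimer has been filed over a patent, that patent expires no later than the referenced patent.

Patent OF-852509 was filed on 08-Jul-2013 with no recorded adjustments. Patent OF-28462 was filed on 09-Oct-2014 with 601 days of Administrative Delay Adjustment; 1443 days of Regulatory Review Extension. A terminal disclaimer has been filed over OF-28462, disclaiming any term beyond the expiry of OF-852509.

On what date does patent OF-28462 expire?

Natural term of OF-28462:
  Base: filing + 15 years → 9 October 2029.
  Administrative Delay Adjustment: +601 days → 2 June 2031.
  Regulatory Review Extension: 1443 days claimed exceeds the 811-day cap, so +811 days → 21 August 2033.
Expiry of referenced patent OF-852509:
  Base: filing + 15 years → 8 July 2028.
Terminal disclaimer: OF-28462 expires on the earlier of 21 August 2033 and 8 July 2028.

July 8, 2028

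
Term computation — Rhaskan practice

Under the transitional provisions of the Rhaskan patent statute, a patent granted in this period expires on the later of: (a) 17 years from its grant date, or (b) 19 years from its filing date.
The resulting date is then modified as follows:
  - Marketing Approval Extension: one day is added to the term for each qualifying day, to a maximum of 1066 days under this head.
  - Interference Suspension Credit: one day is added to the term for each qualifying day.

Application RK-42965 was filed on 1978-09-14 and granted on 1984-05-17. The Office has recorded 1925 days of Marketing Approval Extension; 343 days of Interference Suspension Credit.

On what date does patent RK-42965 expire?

2005-03-26

(a) grant + 17 years → 17 May 2001.
(b) filing + 19 years → 14 September 1997.
Later of the two: 17 May 2001.
Marketing Approval Extension: 1925 days claimed exceeds the 1066-day cap, so +1066 days → 17 April 2004.
Interference Suspension Credit: +343 days → 26 March 2005.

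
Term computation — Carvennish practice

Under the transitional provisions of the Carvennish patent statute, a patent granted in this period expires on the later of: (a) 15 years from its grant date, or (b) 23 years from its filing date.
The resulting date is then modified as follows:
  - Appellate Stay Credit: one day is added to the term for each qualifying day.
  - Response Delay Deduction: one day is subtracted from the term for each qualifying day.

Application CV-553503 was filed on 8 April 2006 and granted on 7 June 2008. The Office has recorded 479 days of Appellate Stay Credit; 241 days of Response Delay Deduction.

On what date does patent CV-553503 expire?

December 2, 2029

(a) grant + 15 years → 7 June 2023.
(b) filing + 23 years → 8 April 2029.
Later of the two: 8 April 2029.
Appellate Stay Credit: +479 days → 31 July 2030.
Response Delay Deduction: −241 days → 2 December 2029.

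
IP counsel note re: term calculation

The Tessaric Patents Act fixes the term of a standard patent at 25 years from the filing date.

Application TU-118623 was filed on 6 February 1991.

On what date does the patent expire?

2016-02-06

Filing date + 25 years → 6 February 2016.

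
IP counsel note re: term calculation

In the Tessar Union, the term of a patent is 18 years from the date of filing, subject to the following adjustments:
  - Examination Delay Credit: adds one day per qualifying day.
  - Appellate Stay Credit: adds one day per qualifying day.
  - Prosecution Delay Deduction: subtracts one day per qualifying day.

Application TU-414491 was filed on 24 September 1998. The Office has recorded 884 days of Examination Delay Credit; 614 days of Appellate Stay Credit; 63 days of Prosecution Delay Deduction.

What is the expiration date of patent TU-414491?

August 29, 2020

Base term: filing date + 18 years → 24 September 2016.
Examination Delay Credit: +884 days → 25 February 2019.
Appellate Stay Credit: +614 days → 31 October 2020.
Prosecution Delay Deduction: −63 days → 29 August 2020.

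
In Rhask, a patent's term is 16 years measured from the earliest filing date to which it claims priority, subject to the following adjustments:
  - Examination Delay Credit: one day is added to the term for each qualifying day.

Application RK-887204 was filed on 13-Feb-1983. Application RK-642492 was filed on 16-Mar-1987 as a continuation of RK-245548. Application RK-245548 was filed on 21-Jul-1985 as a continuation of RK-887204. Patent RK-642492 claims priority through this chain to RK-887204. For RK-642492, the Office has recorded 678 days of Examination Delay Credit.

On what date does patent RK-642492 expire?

2000-12-22

Earliest priority filing: 13 February 1983.
Base term: 13 February 1983 + 16 years → 13 February 1999.
Examination Delay Credit: +678 days → 22 December 2000.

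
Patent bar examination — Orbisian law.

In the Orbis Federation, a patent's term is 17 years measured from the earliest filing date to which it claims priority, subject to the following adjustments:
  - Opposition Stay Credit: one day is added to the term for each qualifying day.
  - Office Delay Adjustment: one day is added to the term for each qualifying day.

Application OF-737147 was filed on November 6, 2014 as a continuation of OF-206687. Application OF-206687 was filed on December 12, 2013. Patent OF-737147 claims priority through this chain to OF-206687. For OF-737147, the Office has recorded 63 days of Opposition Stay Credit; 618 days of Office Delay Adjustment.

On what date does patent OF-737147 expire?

October 23, 2032

Earliest priority filing: 12 December 2013.
Base term: 12 December 2013 + 17 years → 12 December 2030.
Opposition Stay Credit: +63 days → 13 February 2031.
Office Delay Adjustment: +618 days → 23 October 2032.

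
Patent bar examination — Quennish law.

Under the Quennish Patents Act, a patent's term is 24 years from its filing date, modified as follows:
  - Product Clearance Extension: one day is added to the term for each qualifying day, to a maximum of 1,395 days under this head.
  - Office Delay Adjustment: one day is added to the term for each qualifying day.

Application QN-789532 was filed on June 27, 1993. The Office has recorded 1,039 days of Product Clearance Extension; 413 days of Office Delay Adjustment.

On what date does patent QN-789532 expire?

June 18, 2021

Base term: filing date + 24 years → 27 June 2017.
Product Clearance Extension: 1039 days (within the 1395-day cap) → +1039 days → 1 May 2020.
Office Delay Adjustment: +413 days → 18 June 2021.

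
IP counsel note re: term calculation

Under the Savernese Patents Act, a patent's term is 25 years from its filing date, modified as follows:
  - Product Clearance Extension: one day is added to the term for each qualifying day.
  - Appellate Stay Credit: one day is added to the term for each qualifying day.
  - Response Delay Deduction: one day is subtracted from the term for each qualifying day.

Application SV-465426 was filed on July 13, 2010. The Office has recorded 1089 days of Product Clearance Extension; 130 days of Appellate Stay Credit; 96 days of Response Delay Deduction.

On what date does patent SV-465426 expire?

August 9, 2038

Base term: filing date + 25 years → 13 July 2035.
Product Clearance Extension: +1089 days → 6 July 2038.
Appellate Stay Credit: +130 days → 13 November 2038.
Response Delay Deduction: −96 days → 9 August 2038.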